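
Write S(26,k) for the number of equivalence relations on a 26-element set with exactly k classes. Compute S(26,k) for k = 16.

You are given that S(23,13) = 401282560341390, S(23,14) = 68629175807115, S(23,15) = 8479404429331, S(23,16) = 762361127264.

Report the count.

12725877242482560

[24] T[24,14]:14*68629175807115+401282560341390=1362091021641000 · T[24,15]:15*8479404429331+68629175807115=195820242247080 · T[24,16]:16*762361127264+8479404429331=20677182465555
[25] T[25,15]:15*195820242247080+1362091021641000=4299394655347200 · T[25,16]:16*20677182465555+195820242247080=526655161695960
[26] T[26,16]:16*526655161695960+4299394655347200=12725877242482560
Read S(26,16) = 12725877242482560.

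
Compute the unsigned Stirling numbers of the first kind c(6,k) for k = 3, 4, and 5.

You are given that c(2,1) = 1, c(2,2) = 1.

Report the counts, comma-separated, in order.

225, 85, 15

[3] T[3,1]:2*1+0=2 · T[3,2]:2*1+1=3 · T[3,3]:2*0+1=1
[4] T[4,1]:3*2+0=6 · T[4,2]:3*3+2=11 · T[4,3]:3*1+3=6 · T[4,4]:3*0+1=1
[5] T[5,2]:4*11+6=50 · T[5,3]:4*6+11=35 · T[5,4]:4*1+6=10 · T[5,5]:4*0+1=1
[6] T[6,3]:5*35+50=225 · T[6,4]:5*10+35=85 · T[6,5]:5*1+10=15
Read c(6,3) = 225, c(6,4) = 85, c(6,5) = 15.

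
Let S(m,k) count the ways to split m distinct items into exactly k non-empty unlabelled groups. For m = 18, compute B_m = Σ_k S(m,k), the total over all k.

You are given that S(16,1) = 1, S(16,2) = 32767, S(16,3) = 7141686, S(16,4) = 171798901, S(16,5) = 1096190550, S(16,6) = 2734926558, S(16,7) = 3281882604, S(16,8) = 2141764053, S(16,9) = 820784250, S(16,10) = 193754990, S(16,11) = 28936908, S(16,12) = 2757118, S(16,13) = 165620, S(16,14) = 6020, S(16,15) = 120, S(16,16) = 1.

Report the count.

row 17: T[17][1]=1·1+0=1  T[17][2]=2·32767+1=65535  T[17][3]=3·7141686+32767=21457825  T[17][4]=4·171798901+7141686=694337290  T[17][5]=5·1096190550+171798901=5652751651  T[17][6]=6·2734926558+1096190550=17505749898  T[17][7]=7·3281882604+2734926558=25708104786  T[17][8]=8·2141764053+3281882604=20415995028  T[17][9]=9·820784250+2141764053=9528822303  T[17][10]=10·193754990+820784250=2758334150  T[17][11]=11·28936908+193754990=512060978  T[17][12]=12·2757118+28936908=62022324  T[17][13]=13·165620+2757118=4910178  T[17][14]=14·6020+165620=249900  T[17][15]=15·120+6020=7820  T[17][16]=16·1+120=136  T[17][17]=17·0+1=1
row 18: T[18][1]=1·1+0=1  T[18][2]=2·65535+1=131071  T[18][3]=3·21457825+65535=64439010  T[18][4]=4·694337290+21457825=2798806985  T[18][5]=5·5652751651+694337290=28958095545  T[18][6]=6·17505749898+5652751651=110687251039  T[18][7]=7·25708104786+17505749898=197462483400  T[18][8]=8·20415995028+25708104786=189036065010  T[18][9]=9·9528822303+20415995028=106175395755  T[18][10]=10·2758334150+9528822303=37112163803  T[18][11]=11·512060978+2758334150=8391004908  T[18][12]=12·62022324+512060978=1256328866  T[18][13]=13·4910178+62022324=125854638  T[18][14]=14·249900+4910178=8408778  T[18][15]=15·7820+249900=367200  T[18][16]=16·136+7820=9996  T[18][17]=17·1+136=153  T[18][18]=18·0+1=1
B_18 = ΣS(18,k) = 1+131071+64439010+2798806985+28958095545+110687251039+197462483400+189036065010+106175395755+37112163803+8391004908+1256328866+125854638+8408778+367200+9996+153+1 = 682076806159

682076806159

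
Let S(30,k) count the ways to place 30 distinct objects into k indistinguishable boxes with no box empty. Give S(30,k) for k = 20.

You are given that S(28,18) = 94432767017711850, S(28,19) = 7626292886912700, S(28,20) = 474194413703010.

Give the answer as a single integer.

581535955088511150

@29  (29,19):7626292886912700·19+94432767017711850→239332331869053150, (29,20):474194413703010·20+7626292886912700→17110181160972900
@30  (30,20):17110181160972900·20+239332331869053150→581535955088511150
Read S(30,20) = 581535955088511150.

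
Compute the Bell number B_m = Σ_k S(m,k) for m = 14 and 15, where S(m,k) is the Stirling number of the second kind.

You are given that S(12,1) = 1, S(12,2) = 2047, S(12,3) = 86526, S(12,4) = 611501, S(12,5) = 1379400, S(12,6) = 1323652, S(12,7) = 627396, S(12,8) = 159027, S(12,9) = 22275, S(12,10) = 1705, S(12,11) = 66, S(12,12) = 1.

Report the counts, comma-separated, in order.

190899322, 1382958545

r13: T_13,1=1×1+0=1; T_13,2=2×2047+1=4095; T_13,3=3×86526+2047=261625; T_13,4=4×611501+86526=2532530; T_13,5=5×1379400+611501=7508501; T_13,6=6×1323652+1379400=9321312; T_13,7=7×627396+1323652=5715424; T_13,8=8×159027+627396=1899612; T_13,9=9×22275+159027=359502; T_13,10=10×1705+22275=39325; T_13,11=11×66+1705=2431; T_13,12=12×1+66=78; T_13,13=13×0+1=1
r14: T_14,1=1×1+0=1; T_14,2=2×4095+1=8191; T_14,3=3×261625+4095=788970; T_14,4=4×2532530+261625=10391745; T_14,5=5×7508501+2532530=40075035; T_14,6=6×9321312+7508501=63436373; T_14,7=7×5715424+9321312=49329280; T_14,8=8×1899612+5715424=20912320; T_14,9=9×359502+1899612=5135130; T_14,10=10×39325+359502=752752; T_14,11=11×2431+39325=66066; T_14,12=12×78+2431=3367; T_14,13=13×1+78=91; T_14,14=14×0+1=1
r15: T_15,1=1×1+0=1; T_15,2=2×8191+1=16383; T_15,3=3×788970+8191=2375101; T_15,4=4×10391745+788970=42355950; T_15,5=5×40075035+10391745=210766920; T_15,6=6×63436373+40075035=420693273; T_15,7=7×49329280+63436373=408741333; T_15,8=8×20912320+49329280=216627840; T_15,9=9×5135130+20912320=67128490; T_15,10=10×752752+5135130=12662650; T_15,11=11×66066+752752=1479478; T_15,12=12×3367+66066=106470; T_15,13=13×91+3367=4550; T_15,14=14×1+91=105; T_15,15=15×0+1=1
B_14 = ΣS(14,k) = 1+8191+788970+10391745+40075035+63436373+49329280+20912320+5135130+752752+66066+3367+91+1 = 190899322
B_15 = ΣS(15,k) = 1+16383+2375101+42355950+210766920+420693273+408741333+216627840+67128490+12662650+1479478+106470+4550+105+1 = 1382958545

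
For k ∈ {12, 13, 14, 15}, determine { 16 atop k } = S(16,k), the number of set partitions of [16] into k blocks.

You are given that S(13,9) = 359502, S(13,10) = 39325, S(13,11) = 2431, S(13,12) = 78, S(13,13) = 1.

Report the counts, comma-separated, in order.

@14  (14,10):39325·10+359502→752752, (14,11):2431·11+39325→66066, (14,12):78·12+2431→3367, (14,13):1·13+78→91, (14,14):0·14+1→1
@15  (15,11):66066·11+752752→1479478, (15,12):3367·12+66066→106470, (15,13):91·13+3367→4550, (15,14):1·14+91→105, (15,15):0·15+1→1
@16  (16,12):106470·12+1479478→2757118, (16,13):4550·13+106470→165620, (16,14):105·14+4550→6020, (16,15):1·15+105→120
Read S(16,12) = 2757118, S(16,13) = 165620, S(16,14) = 6020, S(16,15) = 120.

2757118, 165620, 6020, 120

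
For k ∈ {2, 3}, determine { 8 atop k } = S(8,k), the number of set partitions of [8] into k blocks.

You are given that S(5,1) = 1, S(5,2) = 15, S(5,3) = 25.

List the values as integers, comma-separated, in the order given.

@6  (6,1):1·1+0→1, (6,2):15·2+1→31, (6,3):25·3+15→90
@7  (7,1):1·1+0→1, (7,2):31·2+1→63, (7,3):90·3+31→301
@8  (8,2):63·2+1→127, (8,3):301·3+63→966
Read S(8,2) = 127, S(8,3) = 966.

127, 966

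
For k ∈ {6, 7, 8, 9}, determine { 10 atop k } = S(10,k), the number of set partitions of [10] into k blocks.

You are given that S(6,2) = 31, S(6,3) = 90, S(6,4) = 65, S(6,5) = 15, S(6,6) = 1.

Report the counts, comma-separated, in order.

22827, 5880, 750, 45

r7: T_7,3=3×90+31=301; T_7,4=4×65+90=350; T_7,5=5×15+65=140; T_7,6=6×1+15=21; T_7,7=7×0+1=1
r8: T_8,4=4×350+301=1701; T_8,5=5×140+350=1050; T_8,6=6×21+140=266; T_8,7=7×1+21=28; T_8,8=8×0+1=1
r9: T_9,5=5×1050+1701=6951; T_9,6=6×266+1050=2646; T_9,7=7×28+266=462; T_9,8=8×1+28=36; T_9,9=9×0+1=1
r10: T_10,6=6×2646+6951=22827; T_10,7=7×462+2646=5880; T_10,8=8×36+462=750; T_10,9=9×1+36=45
Read S(10,6) = 22827, S(10,7) = 5880, S(10,8) = 750, S(10,9) = 45.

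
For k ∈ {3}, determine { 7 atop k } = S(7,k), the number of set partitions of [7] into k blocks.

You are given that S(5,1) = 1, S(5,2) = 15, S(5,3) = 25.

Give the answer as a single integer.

301

[6] T[6,2]:2*15+1=31 · T[6,3]:3*25+15=90
[7] T[7,3]:3*90+31=301
Read S(7,3) = 301.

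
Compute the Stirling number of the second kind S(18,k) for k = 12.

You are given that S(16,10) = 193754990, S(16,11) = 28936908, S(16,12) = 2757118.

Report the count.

1256328866

i=17: T(17,11)=193754990+11·28936908=512060978 | T(17,12)=28936908+12·2757118=62022324
i=18: T(18,12)=512060978+12·62022324=1256328866
Read S(18,12) = 1256328866.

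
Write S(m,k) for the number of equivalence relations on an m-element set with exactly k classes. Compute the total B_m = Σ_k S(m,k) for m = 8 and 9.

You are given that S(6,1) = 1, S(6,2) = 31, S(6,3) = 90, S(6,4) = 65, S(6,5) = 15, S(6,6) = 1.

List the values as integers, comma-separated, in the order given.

4140, 21147

@7  (7,1):1·1+0→1, (7,2):31·2+1→63, (7,3):90·3+31→301, (7,4):65·4+90→350, (7,5):15·5+65→140, (7,6):1·6+15→21, (7,7):0·7+1→1
@8  (8,1):1·1+0→1, (8,2):63·2+1→127, (8,3):301·3+63→966, (8,4):350·4+301→1701, (8,5):140·5+350→1050, (8,6):21·6+140→266, (8,7):1·7+21→28, (8,8):0·8+1→1
@9  (9,1):1·1+0→1, (9,2):127·2+1→255, (9,3):966·3+127→3025, (9,4):1701·4+966→7770, (9,5):1050·5+1701→6951, (9,6):266·6+1050→2646, (9,7):28·7+266→462, (9,8):1·8+28→36, (9,9):0·9+1→1
B_8 = ΣS(8,k) = 1+127+966+1701+1050+266+28+1 = 4140
B_9 = ΣS(9,k) = 1+255+3025+7770+6951+2646+462+36+1 = 21147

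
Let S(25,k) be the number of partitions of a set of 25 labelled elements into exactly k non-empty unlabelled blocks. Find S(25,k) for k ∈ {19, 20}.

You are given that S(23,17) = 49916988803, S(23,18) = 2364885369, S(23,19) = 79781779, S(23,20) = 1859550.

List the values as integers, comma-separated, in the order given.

166218969675, 6220194750

r24: T_24,18=18×2364885369+49916988803=92484925445; T_24,19=19×79781779+2364885369=3880739170; T_24,20=20×1859550+79781779=116972779
r25: T_25,19=19×3880739170+92484925445=166218969675; T_25,20=20×116972779+3880739170=6220194750
Read S(25,19) = 166218969675, S(25,20) = 6220194750.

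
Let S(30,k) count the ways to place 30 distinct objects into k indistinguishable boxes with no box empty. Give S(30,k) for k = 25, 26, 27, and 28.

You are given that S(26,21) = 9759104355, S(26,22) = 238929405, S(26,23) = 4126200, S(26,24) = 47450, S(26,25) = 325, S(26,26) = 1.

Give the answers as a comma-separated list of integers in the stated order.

r27: T_27,22=22×238929405+9759104355=15015551265; T_27,23=23×4126200+238929405=333832005; T_27,24=24×47450+4126200=5265000; T_27,25=25×325+47450=55575; T_27,26=26×1+325=351; T_27,27=27×0+1=1
r28: T_28,23=23×333832005+15015551265=22693687380; T_28,24=24×5265000+333832005=460192005; T_28,25=25×55575+5265000=6654375; T_28,26=26×351+55575=64701; T_28,27=27×1+351=378; T_28,28=28×0+1=1
r29: T_29,24=24×460192005+22693687380=33738295500; T_29,25=25×6654375+460192005=626551380; T_29,26=26×64701+6654375=8336601; T_29,27=27×378+64701=74907; T_29,28=28×1+378=406
r30: T_30,25=25×626551380+33738295500=49402080000; T_30,26=26×8336601+626551380=843303006; T_30,27=27×74907+8336601=10359090; T_30,28=28×406+74907=86275
Read S(30,25) = 49402080000, S(30,26) = 843303006, S(30,27) = 10359090, S(30,28) = 86275.

49402080000, 843303006, 10359090, 86275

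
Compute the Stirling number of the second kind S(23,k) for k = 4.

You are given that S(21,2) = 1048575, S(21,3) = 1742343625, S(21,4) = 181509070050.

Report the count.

2916342574750

[22] T[22,3]:3*1742343625+1048575=5228079450 · T[22,4]:4*181509070050+1742343625=727778623825
[23] T[23,4]:4*727778623825+5228079450=2916342574750
Read S(23,4) = 2916342574750.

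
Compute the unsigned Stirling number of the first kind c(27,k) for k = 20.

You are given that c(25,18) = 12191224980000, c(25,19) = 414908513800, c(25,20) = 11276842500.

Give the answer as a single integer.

i=26: T(26,19)=12191224980000+25·414908513800=22563937825000 | T(26,20)=414908513800+25·11276842500=696829576300
i=27: T(27,20)=22563937825000+26·696829576300=40681506808800
Read c(27,20) = 40681506808800.

40681506808800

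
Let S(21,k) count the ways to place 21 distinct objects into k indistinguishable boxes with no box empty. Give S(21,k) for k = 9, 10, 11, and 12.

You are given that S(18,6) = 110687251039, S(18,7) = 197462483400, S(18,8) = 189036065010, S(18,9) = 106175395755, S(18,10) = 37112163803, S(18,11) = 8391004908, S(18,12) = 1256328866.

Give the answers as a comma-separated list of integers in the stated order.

r19: T_19,7=7×197462483400+110687251039=1492924634839; T_19,8=8×189036065010+197462483400=1709751003480; T_19,9=9×106175395755+189036065010=1144614626805; T_19,10=10×37112163803+106175395755=477297033785; T_19,11=11×8391004908+37112163803=129413217791; T_19,12=12×1256328866+8391004908=23466951300
r20: T_20,8=8×1709751003480+1492924634839=15170932662679; T_20,9=9×1144614626805+1709751003480=12011282644725; T_20,10=10×477297033785+1144614626805=5917584964655; T_20,11=11×129413217791+477297033785=1900842429486; T_20,12=12×23466951300+129413217791=411016633391
r21: T_21,9=9×12011282644725+15170932662679=123272476465204; T_21,10=10×5917584964655+12011282644725=71187132291275; T_21,11=11×1900842429486+5917584964655=26826851689001; T_21,12=12×411016633391+1900842429486=6833042030178
Read S(21,9) = 123272476465204, S(21,10) = 71187132291275, S(21,11) = 26826851689001, S(21,12) = 6833042030178.

123272476465204, 71187132291275, 26826851689001, 6833042030178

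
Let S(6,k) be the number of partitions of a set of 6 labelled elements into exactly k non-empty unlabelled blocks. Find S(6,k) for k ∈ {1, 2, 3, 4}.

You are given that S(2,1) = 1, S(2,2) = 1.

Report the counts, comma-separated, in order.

i=3: T(3,1)=0+1·1=1 | T(3,2)=1+2·1=3 | T(3,3)=1+3·0=1
i=4: T(4,1)=0+1·1=1 | T(4,2)=1+2·3=7 | T(4,3)=3+3·1=6 | T(4,4)=1+4·0=1
i=5: T(5,1)=0+1·1=1 | T(5,2)=1+2·7=15 | T(5,3)=7+3·6=25 | T(5,4)=6+4·1=10
i=6: T(6,1)=0+1·1=1 | T(6,2)=1+2·15=31 | T(6,3)=15+3·25=90 | T(6,4)=25+4·10=65
Read S(6,1) = 1, S(6,2) = 31, S(6,3) = 90, S(6,4) = 65.

1, 31, 90, 65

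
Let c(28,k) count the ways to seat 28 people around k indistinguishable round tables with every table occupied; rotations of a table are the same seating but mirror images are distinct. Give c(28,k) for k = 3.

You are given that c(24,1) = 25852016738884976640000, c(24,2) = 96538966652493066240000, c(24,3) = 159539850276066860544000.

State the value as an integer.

row 25: T[25][1]=24·25852016738884976640000+0=620448401733239439360000  T[25][2]=24·96538966652493066240000+25852016738884976640000=2342787216398718566400000  T[25][3]=24·159539850276066860544000+96538966652493066240000=3925495373278097719296000
row 26: T[26][1]=25·620448401733239439360000+0=15511210043330985984000000  T[26][2]=25·2342787216398718566400000+620448401733239439360000=59190128811701203599360000  T[26][3]=25·3925495373278097719296000+2342787216398718566400000=100480171548351161548800000
row 27: T[27][2]=26·59190128811701203599360000+15511210043330985984000000=1554454559147562279567360000  T[27][3]=26·100480171548351161548800000+59190128811701203599360000=2671674589068831403868160000
row 28: T[28][3]=27·2671674589068831403868160000+1554454559147562279567360000=73689668464006010184007680000
Read c(28,3) = 73689668464006010184007680000.

73689668464006010184007680000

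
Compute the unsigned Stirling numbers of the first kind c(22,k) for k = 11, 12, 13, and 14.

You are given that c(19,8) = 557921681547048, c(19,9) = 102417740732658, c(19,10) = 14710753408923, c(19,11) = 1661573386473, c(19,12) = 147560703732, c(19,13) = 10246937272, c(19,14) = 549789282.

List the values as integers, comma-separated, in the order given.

37600535086859745, 4154823851430525, 373100999802531, 27188611869881

[20] T[20,9]:19*102417740732658+557921681547048=2503858755467550 · T[20,10]:19*14710753408923+102417740732658=381922055502195 · T[20,11]:19*1661573386473+14710753408923=46280647751910 · T[20,12]:19*147560703732+1661573386473=4465226757381 · T[20,13]:19*10246937272+147560703732=342252511900 · T[20,14]:19*549789282+10246937272=20692933630
[21] T[21,10]:20*381922055502195+2503858755467550=10142299865511450 · T[21,11]:20*46280647751910+381922055502195=1307535010540395 · T[21,12]:20*4465226757381+46280647751910=135585182899530 · T[21,13]:20*342252511900+4465226757381=11310276995381 · T[21,14]:20*20692933630+342252511900=756111184500
[22] T[22,11]:21*1307535010540395+10142299865511450=37600535086859745 · T[22,12]:21*135585182899530+1307535010540395=4154823851430525 · T[22,13]:21*11310276995381+135585182899530=373100999802531 · T[22,14]:21*756111184500+11310276995381=27188611869881
Read c(22,11) = 37600535086859745, c(22,12) = 4154823851430525, c(22,13) = 373100999802531, c(22,14) = 27188611869881.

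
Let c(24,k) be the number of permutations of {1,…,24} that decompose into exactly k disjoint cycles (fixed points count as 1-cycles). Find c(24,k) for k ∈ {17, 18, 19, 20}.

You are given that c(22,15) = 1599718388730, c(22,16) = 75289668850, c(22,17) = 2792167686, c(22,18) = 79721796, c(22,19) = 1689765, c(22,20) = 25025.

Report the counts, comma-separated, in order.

r23: T_23,16=22×75289668850+1599718388730=3256091103430; T_23,17=22×2792167686+75289668850=136717357942; T_23,18=22×79721796+2792167686=4546047198; T_23,19=22×1689765+79721796=116896626; T_23,20=22×25025+1689765=2240315
r24: T_24,17=23×136717357942+3256091103430=6400590336096; T_24,18=23×4546047198+136717357942=241276443496; T_24,19=23×116896626+4546047198=7234669596; T_24,20=23×2240315+116896626=168423871
Read c(24,17) = 6400590336096, c(24,18) = 241276443496, c(24,19) = 7234669596, c(24,20) = 168423871.

6400590336096, 241276443496, 7234669596, 168423871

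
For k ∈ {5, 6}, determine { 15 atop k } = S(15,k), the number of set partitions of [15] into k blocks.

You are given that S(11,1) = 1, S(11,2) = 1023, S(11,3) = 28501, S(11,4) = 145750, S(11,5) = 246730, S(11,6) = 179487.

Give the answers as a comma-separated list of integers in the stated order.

210766920, 420693273

r12: T_12,2=2×1023+1=2047; T_12,3=3×28501+1023=86526; T_12,4=4×145750+28501=611501; T_12,5=5×246730+145750=1379400; T_12,6=6×179487+246730=1323652
r13: T_13,3=3×86526+2047=261625; T_13,4=4×611501+86526=2532530; T_13,5=5×1379400+611501=7508501; T_13,6=6×1323652+1379400=9321312
r14: T_14,4=4×2532530+261625=10391745; T_14,5=5×7508501+2532530=40075035; T_14,6=6×9321312+7508501=63436373
r15: T_15,5=5×40075035+10391745=210766920; T_15,6=6×63436373+40075035=420693273
Read S(15,5) = 210766920, S(15,6) = 420693273.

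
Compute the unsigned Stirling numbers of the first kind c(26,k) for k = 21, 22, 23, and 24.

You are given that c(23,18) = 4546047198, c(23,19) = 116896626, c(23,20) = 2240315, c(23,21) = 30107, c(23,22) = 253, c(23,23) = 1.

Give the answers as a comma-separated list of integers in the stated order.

17247104875, 333685495, 4858750, 50050

r24: T_24,19=23×116896626+4546047198=7234669596; T_24,20=23×2240315+116896626=168423871; T_24,21=23×30107+2240315=2932776; T_24,22=23×253+30107=35926; T_24,23=23×1+253=276; T_24,24=23×0+1=1
r25: T_25,20=24×168423871+7234669596=11276842500; T_25,21=24×2932776+168423871=238810495; T_25,22=24×35926+2932776=3795000; T_25,23=24×276+35926=42550; T_25,24=24×1+276=300
r26: T_26,21=25×238810495+11276842500=17247104875; T_26,22=25×3795000+238810495=333685495; T_26,23=25×42550+3795000=4858750; T_26,24=25×300+42550=50050
Read c(26,21) = 17247104875, c(26,22) = 333685495, c(26,23) = 4858750, c(26,24) = 50050.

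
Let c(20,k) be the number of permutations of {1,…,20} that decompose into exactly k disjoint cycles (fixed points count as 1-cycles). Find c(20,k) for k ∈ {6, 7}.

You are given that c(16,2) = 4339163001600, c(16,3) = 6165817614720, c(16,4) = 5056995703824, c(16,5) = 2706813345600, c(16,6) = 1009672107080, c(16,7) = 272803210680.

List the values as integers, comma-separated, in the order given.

161429736530118960, 52260903362512720

i=17: T(17,3)=4339163001600+16·6165817614720=102992244837120 | T(17,4)=6165817614720+16·5056995703824=87077748875904 | T(17,5)=5056995703824+16·2706813345600=48366009233424 | T(17,6)=2706813345600+16·1009672107080=18861567058880 | T(17,7)=1009672107080+16·272803210680=5374523477960
i=18: T(18,4)=102992244837120+17·87077748875904=1583313975727488 | T(18,5)=87077748875904+17·48366009233424=909299905844112 | T(18,6)=48366009233424+17·18861567058880=369012649234384 | T(18,7)=18861567058880+17·5374523477960=110228466184200
i=19: T(19,5)=1583313975727488+18·909299905844112=17950712280921504 | T(19,6)=909299905844112+18·369012649234384=7551527592063024 | T(19,7)=369012649234384+18·110228466184200=2353125040549984
i=20: T(20,6)=17950712280921504+19·7551527592063024=161429736530118960 | T(20,7)=7551527592063024+19·2353125040549984=52260903362512720
Read c(20,6) = 161429736530118960, c(20,7) = 52260903362512720.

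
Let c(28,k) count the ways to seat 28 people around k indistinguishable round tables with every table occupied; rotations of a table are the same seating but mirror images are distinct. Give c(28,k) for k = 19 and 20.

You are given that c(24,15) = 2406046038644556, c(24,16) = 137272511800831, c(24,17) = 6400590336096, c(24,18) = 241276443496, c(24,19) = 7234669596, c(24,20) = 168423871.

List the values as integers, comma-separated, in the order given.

60383004803151030, 2280730371654735

[25] T[25,16]:24*137272511800831+2406046038644556=5700586321864500 · T[25,17]:24*6400590336096+137272511800831=290886679867135 · T[25,18]:24*241276443496+6400590336096=12191224980000 · T[25,19]:24*7234669596+241276443496=414908513800 · T[25,20]:24*168423871+7234669596=11276842500
[26] T[26,17]:25*290886679867135+5700586321864500=12972753318542875 · T[26,18]:25*12191224980000+290886679867135=595667304367135 · T[26,19]:25*414908513800+12191224980000=22563937825000 · T[26,20]:25*11276842500+414908513800=696829576300
[27] T[27,18]:26*595667304367135+12972753318542875=28460103232088385 · T[27,19]:26*22563937825000+595667304367135=1182329687817135 · T[27,20]:26*696829576300+22563937825000=40681506808800
[28] T[28,19]:27*1182329687817135+28460103232088385=60383004803151030 · T[28,20]:27*40681506808800+1182329687817135=2280730371654735
Read c(28,19) = 60383004803151030, c(28,20) = 2280730371654735.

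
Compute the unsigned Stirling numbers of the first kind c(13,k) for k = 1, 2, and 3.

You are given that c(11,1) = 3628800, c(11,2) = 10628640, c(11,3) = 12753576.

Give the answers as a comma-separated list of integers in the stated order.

479001600, 1486442880, 1931559552

r12: T_12,1=11×3628800+0=39916800; T_12,2=11×10628640+3628800=120543840; T_12,3=11×12753576+10628640=150917976
r13: T_13,1=12×39916800+0=479001600; T_13,2=12×120543840+39916800=1486442880; T_13,3=12×150917976+120543840=1931559552
Read c(13,1) = 479001600, c(13,2) = 1486442880, c(13,3) = 1931559552.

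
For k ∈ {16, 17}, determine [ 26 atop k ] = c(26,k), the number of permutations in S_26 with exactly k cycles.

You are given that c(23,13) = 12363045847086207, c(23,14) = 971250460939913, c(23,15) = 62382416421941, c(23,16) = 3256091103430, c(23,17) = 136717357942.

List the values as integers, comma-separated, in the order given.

234961569422786050, 12972753318542875

@24  (24,14):971250460939913·23+12363045847086207→34701806448704206, (24,15):62382416421941·23+971250460939913→2406046038644556, (24,16):3256091103430·23+62382416421941→137272511800831, (24,17):136717357942·23+3256091103430→6400590336096
@25  (25,15):2406046038644556·24+34701806448704206→92446911376173550, (25,16):137272511800831·24+2406046038644556→5700586321864500, (25,17):6400590336096·24+137272511800831→290886679867135
@26  (26,16):5700586321864500·25+92446911376173550→234961569422786050, (26,17):290886679867135·25+5700586321864500→12972753318542875
Read c(26,16) = 234961569422786050, c(26,17) = 12972753318542875.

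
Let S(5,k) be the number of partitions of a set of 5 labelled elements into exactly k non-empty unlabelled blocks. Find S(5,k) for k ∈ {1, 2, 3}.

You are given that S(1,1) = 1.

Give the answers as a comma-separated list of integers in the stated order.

1, 15, 25

row 2: T[2][1]=1·1+0=1  T[2][2]=2·0+1=1
row 3: T[3][1]=1·1+0=1  T[3][2]=2·1+1=3  T[3][3]=3·0+1=1
row 4: T[4][1]=1·1+0=1  T[4][2]=2·3+1=7  T[4][3]=3·1+3=6
row 5: T[5][1]=1·1+0=1  T[5][2]=2·7+1=15  T[5][3]=3·6+7=25
Read S(5,1) = 1, S(5,2) = 15, S(5,3) = 25.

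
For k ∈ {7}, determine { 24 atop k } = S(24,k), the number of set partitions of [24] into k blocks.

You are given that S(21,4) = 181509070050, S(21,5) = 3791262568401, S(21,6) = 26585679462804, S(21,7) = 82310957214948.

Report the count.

31677463851804540

r22: T_22,5=5×3791262568401+181509070050=19137821912055; T_22,6=6×26585679462804+3791262568401=163305339345225; T_22,7=7×82310957214948+26585679462804=602762379967440
r23: T_23,6=6×163305339345225+19137821912055=998969857983405; T_23,7=7×602762379967440+163305339345225=4382641999117305
r24: T_24,7=7×4382641999117305+998969857983405=31677463851804540
Read S(24,7) = 31677463851804540.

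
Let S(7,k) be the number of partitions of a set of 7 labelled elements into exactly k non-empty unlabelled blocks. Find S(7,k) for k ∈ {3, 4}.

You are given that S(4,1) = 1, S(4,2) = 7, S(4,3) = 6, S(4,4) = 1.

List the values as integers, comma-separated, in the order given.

301, 350

[5] T[5,1]:1*1+0=1 · T[5,2]:2*7+1=15 · T[5,3]:3*6+7=25 · T[5,4]:4*1+6=10
[6] T[6,2]:2*15+1=31 · T[6,3]:3*25+15=90 · T[6,4]:4*10+25=65
[7] T[7,3]:3*90+31=301 · T[7,4]:4*65+90=350
Read S(7,3) = 301, S(7,4) = 350.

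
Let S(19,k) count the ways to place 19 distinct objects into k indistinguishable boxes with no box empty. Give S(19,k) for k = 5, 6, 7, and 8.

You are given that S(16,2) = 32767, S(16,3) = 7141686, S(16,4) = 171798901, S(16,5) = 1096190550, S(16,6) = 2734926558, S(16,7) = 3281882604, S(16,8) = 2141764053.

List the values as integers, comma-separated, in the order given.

[17] T[17,3]:3*7141686+32767=21457825 · T[17,4]:4*171798901+7141686=694337290 · T[17,5]:5*1096190550+171798901=5652751651 · T[17,6]:6*2734926558+1096190550=17505749898 · T[17,7]:7*3281882604+2734926558=25708104786 · T[17,8]:8*2141764053+3281882604=20415995028
[18] T[18,4]:4*694337290+21457825=2798806985 · T[18,5]:5*5652751651+694337290=28958095545 · T[18,6]:6*17505749898+5652751651=110687251039 · T[18,7]:7*25708104786+17505749898=197462483400 · T[18,8]:8*20415995028+25708104786=189036065010
[19] T[19,5]:5*28958095545+2798806985=147589284710 · T[19,6]:6*110687251039+28958095545=693081601779 · T[19,7]:7*197462483400+110687251039=1492924634839 · T[19,8]:8*189036065010+197462483400=1709751003480
Read S(19,5) = 147589284710, S(19,6) = 693081601779, S(19,7) = 1492924634839, S(19,8) = 1709751003480.

147589284710, 693081601779, 1492924634839, 1709751003480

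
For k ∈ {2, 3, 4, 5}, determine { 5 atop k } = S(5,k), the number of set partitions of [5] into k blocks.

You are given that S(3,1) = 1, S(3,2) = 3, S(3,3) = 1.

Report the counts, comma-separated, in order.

r4: T_4,1=1×1+0=1; T_4,2=2×3+1=7; T_4,3=3×1+3=6; T_4,4=4×0+1=1
r5: T_5,2=2×7+1=15; T_5,3=3×6+7=25; T_5,4=4×1+6=10; T_5,5=5×0+1=1
Read S(5,2) = 15, S(5,3) = 25, S(5,4) = 10, S(5,5) = 1.

15, 25, 10, 1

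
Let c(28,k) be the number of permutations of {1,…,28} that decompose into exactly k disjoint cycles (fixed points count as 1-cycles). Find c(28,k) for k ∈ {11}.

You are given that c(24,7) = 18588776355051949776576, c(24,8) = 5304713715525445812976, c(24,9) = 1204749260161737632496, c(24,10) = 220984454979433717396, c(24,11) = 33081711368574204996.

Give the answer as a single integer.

row 25: T[25][8]=24·5304713715525445812976+18588776355051949776576=145901905527662649288000  T[25][9]=24·1204749260161737632496+5304713715525445812976=34218695959407148992880  T[25][10]=24·220984454979433717396+1204749260161737632496=6508376179668146850000  T[25][11]=24·33081711368574204996+220984454979433717396=1014945527825214637300
row 26: T[26][9]=25·34218695959407148992880+145901905527662649288000=1001369304512841374110000  T[26][10]=25·6508376179668146850000+34218695959407148992880=196928100451110820242880  T[26][11]=25·1014945527825214637300+6508376179668146850000=31882014375298512782500
row 27: T[27][10]=26·196928100451110820242880+1001369304512841374110000=6121499916241722700424880  T[27][11]=26·31882014375298512782500+196928100451110820242880=1025860474208872152587880
row 28: T[28][11]=27·1025860474208872152587880+6121499916241722700424880=33819732719881270820297640
Read c(28,11) = 33819732719881270820297640.

33819732719881270820297640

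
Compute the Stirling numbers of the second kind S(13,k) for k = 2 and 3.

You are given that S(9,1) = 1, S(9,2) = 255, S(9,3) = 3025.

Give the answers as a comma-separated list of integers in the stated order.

4095, 261625

[10] T[10,1]:1*1+0=1 · T[10,2]:2*255+1=511 · T[10,3]:3*3025+255=9330
[11] T[11,1]:1*1+0=1 · T[11,2]:2*511+1=1023 · T[11,3]:3*9330+511=28501
[12] T[12,1]:1*1+0=1 · T[12,2]:2*1023+1=2047 · T[12,3]:3*28501+1023=86526
[13] T[13,2]:2*2047+1=4095 · T[13,3]:3*86526+2047=261625
Read S(13,2) = 4095, S(13,3) = 261625.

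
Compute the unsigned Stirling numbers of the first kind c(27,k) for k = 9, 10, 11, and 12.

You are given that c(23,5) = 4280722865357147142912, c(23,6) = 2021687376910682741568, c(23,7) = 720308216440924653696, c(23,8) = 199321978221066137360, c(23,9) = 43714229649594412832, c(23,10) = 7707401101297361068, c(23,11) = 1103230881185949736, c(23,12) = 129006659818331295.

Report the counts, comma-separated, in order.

30180059720580991603896800, 6121499916241722700424880, 1025860474208872152587880, 143271701777645411127300

@24  (24,6):2021687376910682741568·23+4280722865357147142912→50779532534302850198976, (24,7):720308216440924653696·23+2021687376910682741568→18588776355051949776576, (24,8):199321978221066137360·23+720308216440924653696→5304713715525445812976, (24,9):43714229649594412832·23+199321978221066137360→1204749260161737632496, (24,10):7707401101297361068·23+43714229649594412832→220984454979433717396, (24,11):1103230881185949736·23+7707401101297361068→33081711368574204996, (24,12):129006659818331295·23+1103230881185949736→4070384057007569521
@25  (25,7):18588776355051949776576·24+50779532534302850198976→496910165055549644836800, (25,8):5304713715525445812976·24+18588776355051949776576→145901905527662649288000, (25,9):1204749260161737632496·24+5304713715525445812976→34218695959407148992880, (25,10):220984454979433717396·24+1204749260161737632496→6508376179668146850000, (25,11):33081711368574204996·24+220984454979433717396→1014945527825214637300, (25,12):4070384057007569521·24+33081711368574204996→130770928736755873500
@26  (26,8):145901905527662649288000·25+496910165055549644836800→4144457803247115877036800, (26,9):34218695959407148992880·25+145901905527662649288000→1001369304512841374110000, (26,10):6508376179668146850000·25+34218695959407148992880→196928100451110820242880, (26,11):1014945527825214637300·25+6508376179668146850000→31882014375298512782500, (26,12):130770928736755873500·25+1014945527825214637300→4284218746244111474800
@27  (27,9):1001369304512841374110000·26+4144457803247115877036800→30180059720580991603896800, (27,10):196928100451110820242880·26+1001369304512841374110000→6121499916241722700424880, (27,11):31882014375298512782500·26+196928100451110820242880→1025860474208872152587880, (27,12):4284218746244111474800·26+31882014375298512782500→143271701777645411127300
Read c(27,9) = 30180059720580991603896800, c(27,10) = 6121499916241722700424880, c(27,11) = 1025860474208872152587880, c(27,12) = 143271701777645411127300.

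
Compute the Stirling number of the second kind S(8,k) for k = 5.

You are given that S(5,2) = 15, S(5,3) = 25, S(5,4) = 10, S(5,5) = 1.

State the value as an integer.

1050

r6: T_6,3=3×25+15=90; T_6,4=4×10+25=65; T_6,5=5×1+10=15
r7: T_7,4=4×65+90=350; T_7,5=5×15+65=140
r8: T_8,5=5×140+350=1050
Read S(8,5) = 1050.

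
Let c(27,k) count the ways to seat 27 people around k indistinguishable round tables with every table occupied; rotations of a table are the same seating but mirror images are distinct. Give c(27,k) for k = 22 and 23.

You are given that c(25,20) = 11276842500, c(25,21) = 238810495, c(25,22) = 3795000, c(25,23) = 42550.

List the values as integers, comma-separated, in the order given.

r26: T_26,21=25×238810495+11276842500=17247104875; T_26,22=25×3795000+238810495=333685495; T_26,23=25×42550+3795000=4858750
r27: T_27,22=26×333685495+17247104875=25922927745; T_27,23=26×4858750+333685495=460012995
Read c(27,22) = 25922927745, c(27,23) = 460012995.

25922927745, 460012995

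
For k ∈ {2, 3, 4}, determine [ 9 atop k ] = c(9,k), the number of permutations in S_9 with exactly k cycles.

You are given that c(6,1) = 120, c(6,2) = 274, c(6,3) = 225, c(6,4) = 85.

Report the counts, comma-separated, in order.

@7  (7,1):120·6+0→720, (7,2):274·6+120→1764, (7,3):225·6+274→1624, (7,4):85·6+225→735
@8  (8,1):720·7+0→5040, (8,2):1764·7+720→13068, (8,3):1624·7+1764→13132, (8,4):735·7+1624→6769
@9  (9,2):13068·8+5040→109584, (9,3):13132·8+13068→118124, (9,4):6769·8+13132→67284
Read c(9,2) = 109584, c(9,3) = 118124, c(9,4) = 67284.

109584, 118124, 67284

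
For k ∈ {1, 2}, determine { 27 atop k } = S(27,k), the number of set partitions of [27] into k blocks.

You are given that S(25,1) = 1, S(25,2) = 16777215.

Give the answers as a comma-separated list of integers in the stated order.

[26] T[26,1]:1*1+0=1 · T[26,2]:2*16777215+1=33554431
[27] T[27,1]:1*1+0=1 · T[27,2]:2*33554431+1=67108863
Read S(27,1) = 1, S(27,2) = 67108863.

1, 67108863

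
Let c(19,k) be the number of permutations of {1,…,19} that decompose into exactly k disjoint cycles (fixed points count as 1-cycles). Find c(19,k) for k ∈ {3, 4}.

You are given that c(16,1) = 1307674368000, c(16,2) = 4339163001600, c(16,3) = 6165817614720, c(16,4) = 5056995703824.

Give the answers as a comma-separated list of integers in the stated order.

[17] T[17,1]:16*1307674368000+0=20922789888000 · T[17,2]:16*4339163001600+1307674368000=70734282393600 · T[17,3]:16*6165817614720+4339163001600=102992244837120 · T[17,4]:16*5056995703824+6165817614720=87077748875904
[18] T[18,2]:17*70734282393600+20922789888000=1223405590579200 · T[18,3]:17*102992244837120+70734282393600=1821602444624640 · T[18,4]:17*87077748875904+102992244837120=1583313975727488
[19] T[19,3]:18*1821602444624640+1223405590579200=34012249593822720 · T[19,4]:18*1583313975727488+1821602444624640=30321254007719424
Read c(19,3) = 34012249593822720, c(19,4) = 30321254007719424.

34012249593822720, 30321254007719424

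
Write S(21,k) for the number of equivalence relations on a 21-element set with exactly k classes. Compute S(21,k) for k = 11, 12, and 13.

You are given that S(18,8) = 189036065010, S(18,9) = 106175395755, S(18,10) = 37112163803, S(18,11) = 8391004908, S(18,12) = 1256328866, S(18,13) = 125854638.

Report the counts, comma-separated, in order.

26826851689001, 6833042030178, 1204909218331

i=19: T(19,9)=189036065010+9·106175395755=1144614626805 | T(19,10)=106175395755+10·37112163803=477297033785 | T(19,11)=37112163803+11·8391004908=129413217791 | T(19,12)=8391004908+12·1256328866=23466951300 | T(19,13)=1256328866+13·125854638=2892439160
i=20: T(20,10)=1144614626805+10·477297033785=5917584964655 | T(20,11)=477297033785+11·129413217791=1900842429486 | T(20,12)=129413217791+12·23466951300=411016633391 | T(20,13)=23466951300+13·2892439160=61068660380
i=21: T(21,11)=5917584964655+11·1900842429486=26826851689001 | T(21,12)=1900842429486+12·411016633391=6833042030178 | T(21,13)=411016633391+13·61068660380=1204909218331
Read S(21,11) = 26826851689001, S(21,12) = 6833042030178, S(21,13) = 1204909218331.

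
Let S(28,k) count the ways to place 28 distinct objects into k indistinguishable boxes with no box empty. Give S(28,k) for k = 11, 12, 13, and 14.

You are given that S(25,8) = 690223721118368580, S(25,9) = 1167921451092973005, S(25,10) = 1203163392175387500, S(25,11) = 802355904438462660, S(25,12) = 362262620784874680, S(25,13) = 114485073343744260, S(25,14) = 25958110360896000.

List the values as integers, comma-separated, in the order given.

row 26: T[26][9]=9·1167921451092973005+690223721118368580=11201516780955125625  T[26][10]=10·1203163392175387500+1167921451092973005=13199555372846848005  T[26][11]=11·802355904438462660+1203163392175387500=10029078340998476760  T[26][12]=12·362262620784874680+802355904438462660=5149507353856958820  T[26][13]=13·114485073343744260+362262620784874680=1850568574253550060  T[26][14]=14·25958110360896000+114485073343744260=477898618396288260
row 27: T[27][10]=10·13199555372846848005+11201516780955125625=143197070509423605675  T[27][11]=11·10029078340998476760+13199555372846848005=123519417123830092365  T[27][12]=12·5149507353856958820+10029078340998476760=71823166587281982600  T[27][13]=13·1850568574253550060+5149507353856958820=29206898819153109600  T[27][14]=14·477898618396288260+1850568574253550060=8541149231801585700
row 28: T[28][11]=11·123519417123830092365+143197070509423605675=1501910658871554621690  T[28][12]=12·71823166587281982600+123519417123830092365=985397416171213883565  T[28][13]=13·29206898819153109600+71823166587281982600=451512851236272407400  T[28][14]=14·8541149231801585700+29206898819153109600=148782988064375309400
Read S(28,11) = 1501910658871554621690, S(28,12) = 985397416171213883565, S(28,13) = 451512851236272407400, S(28,14) = 148782988064375309400.

1501910658871554621690, 985397416171213883565, 451512851236272407400, 148782988064375309400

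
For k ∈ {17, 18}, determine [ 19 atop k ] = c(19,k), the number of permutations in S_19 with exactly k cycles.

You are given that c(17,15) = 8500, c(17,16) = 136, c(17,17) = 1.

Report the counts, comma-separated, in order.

i=18: T(18,16)=8500+17·136=10812 | T(18,17)=136+17·1=153 | T(18,18)=1+17·0=1
i=19: T(19,17)=10812+18·153=13566 | T(19,18)=153+18·1=171
Read c(19,17) = 13566, c(19,18) = 171.

13566, 171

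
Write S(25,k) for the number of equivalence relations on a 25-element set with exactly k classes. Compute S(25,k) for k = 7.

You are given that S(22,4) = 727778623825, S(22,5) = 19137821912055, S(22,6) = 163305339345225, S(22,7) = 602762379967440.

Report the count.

i=23: T(23,5)=727778623825+5·19137821912055=96416888184100 | T(23,6)=19137821912055+6·163305339345225=998969857983405 | T(23,7)=163305339345225+7·602762379967440=4382641999117305
i=24: T(24,6)=96416888184100+6·998969857983405=6090236036084530 | T(24,7)=998969857983405+7·4382641999117305=31677463851804540
i=25: T(25,7)=6090236036084530+7·31677463851804540=227832482998716310
Read S(25,7) = 227832482998716310.

227832482998716310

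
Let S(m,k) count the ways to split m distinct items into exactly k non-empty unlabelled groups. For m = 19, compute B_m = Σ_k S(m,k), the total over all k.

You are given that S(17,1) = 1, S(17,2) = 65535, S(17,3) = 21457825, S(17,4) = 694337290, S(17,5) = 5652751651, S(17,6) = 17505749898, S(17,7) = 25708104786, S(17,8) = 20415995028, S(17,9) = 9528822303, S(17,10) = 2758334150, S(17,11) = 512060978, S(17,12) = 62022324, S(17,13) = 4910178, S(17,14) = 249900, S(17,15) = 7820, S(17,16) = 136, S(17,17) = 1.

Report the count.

5832742205057

r18: T_18,1=1×1+0=1; T_18,2=2×65535+1=131071; T_18,3=3×21457825+65535=64439010; T_18,4=4×694337290+21457825=2798806985; T_18,5=5×5652751651+694337290=28958095545; T_18,6=6×17505749898+5652751651=110687251039; T_18,7=7×25708104786+17505749898=197462483400; T_18,8=8×20415995028+25708104786=189036065010; T_18,9=9×9528822303+20415995028=106175395755; T_18,10=10×2758334150+9528822303=37112163803; T_18,11=11×512060978+2758334150=8391004908; T_18,12=12×62022324+512060978=1256328866; T_18,13=13×4910178+62022324=125854638; T_18,14=14×249900+4910178=8408778; T_18,15=15×7820+249900=367200; T_18,16=16×136+7820=9996; T_18,17=17×1+136=153; T_18,18=18×0+1=1
r19: T_19,1=1×1+0=1; T_19,2=2×131071+1=262143; T_19,3=3×64439010+131071=193448101; T_19,4=4×2798806985+64439010=11259666950; T_19,5=5×28958095545+2798806985=147589284710; T_19,6=6×110687251039+28958095545=693081601779; T_19,7=7×197462483400+110687251039=1492924634839; T_19,8=8×189036065010+197462483400=1709751003480; T_19,9=9×106175395755+189036065010=1144614626805; T_19,10=10×37112163803+106175395755=477297033785; T_19,11=11×8391004908+37112163803=129413217791; T_19,12=12×1256328866+8391004908=23466951300; T_19,13=13×125854638+1256328866=2892439160; T_19,14=14×8408778+125854638=243577530; T_19,15=15×367200+8408778=13916778; T_19,16=16×9996+367200=527136; T_19,17=17×153+9996=12597; T_19,18=18×1+153=171; T_19,19=19×0+1=1
B_19 = ΣS(19,k) = 1+262143+193448101+11259666950+147589284710+693081601779+1492924634839+1709751003480+1144614626805+477297033785+129413217791+23466951300+2892439160+243577530+13916778+527136+12597+171+1 = 5832742205057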